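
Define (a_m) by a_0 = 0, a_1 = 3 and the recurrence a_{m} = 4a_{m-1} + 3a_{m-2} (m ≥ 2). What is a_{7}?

The ordinary generating function has denominator 1 - 4t - 3t^2.
Iterating the recurrence: a_0,…,a_{7} = 0, 3, 12, 57, 264, 1227, 5700, 26481.

26481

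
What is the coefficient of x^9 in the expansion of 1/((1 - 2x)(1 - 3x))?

Partial fractions give a closed form: a_n = (-2)·2^n + (3)·3^n.
At n = 9: a_9 = 58025.

58025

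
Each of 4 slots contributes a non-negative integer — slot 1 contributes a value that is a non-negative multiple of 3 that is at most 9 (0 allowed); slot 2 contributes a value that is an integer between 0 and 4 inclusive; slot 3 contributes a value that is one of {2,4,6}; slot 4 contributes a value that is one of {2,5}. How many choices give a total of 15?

The generating function for the choices is (1 + z³ + z⁶ + z⁹)·(1 + z + z² + z³ + z⁴)·(z² + z⁴ + z⁶)·(z² + z⁵); the count is [z¹⁵].
(1 + z³ + z⁶ + z⁹) has coefficients 1,0,0,1,0,0,1,0,0,1 for degrees 0…9.
(1 + z + z² + z³ + z⁴) has coefficients 1,1,1,1,1,0,0,0,0,0,0,0,0,0,0,0 for degrees 0…15.
Multiplying by (z² + z⁴ + z⁶) gives running coefficients 0,0,1,1,2,2,3,2,2,1,1,0,0,0,0,0 for degrees 0…15.
Finally multiplying by (z² + z⁵), the product of all factors after the first has coefficients 0,0,0,0,1,1,2,3,4,4,4,4,3,2,1,1 for degrees 0…15.
[z¹⁵] = 1·1 + 1·3 + 1·4 + 1·2 = 10.

10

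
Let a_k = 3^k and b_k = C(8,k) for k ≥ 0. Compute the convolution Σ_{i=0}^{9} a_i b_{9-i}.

Write out a_i and b_{9-i} for i = 0,…,9 and sum the products.
Σ = 1·0 + 3·1 + 9·8 + 27·28 + 81·56 + 243·70 + 729·56 + 2187·28 + 6561·8 + 19683·1 = 196608.

196608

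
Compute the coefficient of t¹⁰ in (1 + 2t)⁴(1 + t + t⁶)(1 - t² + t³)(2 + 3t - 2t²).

-3

(1 + 2t)⁴ has coefficients 1,8,24,32,16 for degrees 0…4.
(1 + t + t⁶) has coefficients 1,1,0,0,0,0,1,0,0,0,0 for degrees 0…10.
Multiplying by (1 - t² + t³) gives running coefficients 1,1,-1,0,1,0,1,0,-1,1,0 for degrees 0…10.
Finally multiplying by (2 + 3t - 2t²), the product of all factors after the first has coefficients 2,5,-1,-5,4,3,0,3,-4,-1,5 for degrees 0…10.
[t¹⁰] = 1·5 + 8·(-1) + 24·(-4) + 32·3 + 16·0 = -3.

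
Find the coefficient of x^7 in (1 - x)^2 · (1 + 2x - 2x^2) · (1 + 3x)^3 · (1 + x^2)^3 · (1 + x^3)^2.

-73

(1 - x)^2 has coefficients 1,-2,1 for degrees 0…2.
(1 + 2x - 2x^2) has coefficients 1,2,-2,0,0,0,0,0 for degrees 0…7.
Multiplying by (1 + 3x)^3 gives running coefficients 1,11,43,63,0,-54,0,0 for degrees 0…7.
Multiplying by (1 + x^2)^3 gives running coefficients 1,11,46,96,132,168,130,38 for degrees 0…7.
Finally multiplying by (1 + x^3)^2, the product of all factors after the first has coefficients 1,11,46,98,154,260,323,313 for degrees 0…7.
[x^7] = 1·313 − 2·323 + 1·260 = -73.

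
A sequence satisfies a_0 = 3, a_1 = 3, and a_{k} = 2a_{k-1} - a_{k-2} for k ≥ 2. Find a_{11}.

3

The ordinary generating function has denominator 1 - 2y + y^2.
Iterating the recurrence: a_0,…,a_{11} = 3, 3, 3, 3, 3, 3, 3, 3, 3, 3, 3, 3.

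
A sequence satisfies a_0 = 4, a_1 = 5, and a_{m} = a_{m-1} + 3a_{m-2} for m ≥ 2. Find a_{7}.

965

The ordinary generating function has denominator 1 - x - 3x^2.
Iterating the recurrence: a_0,…,a_{7} = 4, 5, 17, 32, 83, 179, 428, 965.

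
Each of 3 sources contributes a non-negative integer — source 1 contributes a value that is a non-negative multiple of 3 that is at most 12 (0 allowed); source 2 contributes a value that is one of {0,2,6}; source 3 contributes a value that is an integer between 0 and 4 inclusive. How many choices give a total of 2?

The generating function for the choices is (1 + z^3 + z^6 + z^9 + z^12)·(1 + z^2 + z^6)·(1 + z + z^2 + z^3 + z^4); the count is [z^2].
(1 + z^3 + z^6 + z^9 + z^12) has coefficients 1,0,0 for degrees 0…2.
(1 + z^2 + z^6) has coefficients 1,0,1 for degrees 0…2.
Finally multiplying by (1 + z + z^2 + z^3 + z^4), the product of all factors after the first has coefficients 1,1,2 for degrees 0…2.
[z^2] = 1·2 = 2.

2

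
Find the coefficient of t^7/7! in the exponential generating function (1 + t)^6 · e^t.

37633

The EGF product rule gives c_7 = Σ_{k_1+k_2=7} C(7; k_1,k_2) · ∏ g_i(k_i), where (1+t)^6 gives the falling factorial (6)_k; e^t gives (1)^k.
g_1(k) for k = 0…7: 1, 6, 30, 120, 360, 720, 720, 0.
g_2(k) for k = 0…7: 1, 1, 1, 1, 1, 1, 1, 1.
c_7 = Σ_k C(7,k)·g_1(k)·g_2(7−k) = 1·1·1 + 7·6·1 + 21·30·1 + 35·120·1 + 35·360·1 + 21·720·1 + 7·720·1 = 1 + 42 + 630 + 4200 + 12600 + 15120 + 5040 = 37633.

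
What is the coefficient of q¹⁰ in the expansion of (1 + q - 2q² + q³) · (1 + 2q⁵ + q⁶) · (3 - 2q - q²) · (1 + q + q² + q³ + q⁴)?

(1 + q - 2q² + q³) has coefficients 1,1,-2,1 for degrees 0…3.
(1 + 2q⁵ + q⁶) has coefficients 1,0,0,0,0,2,1,0,0,0,0 for degrees 0…10.
Multiplying by (3 - 2q - q²) gives running coefficients 3,-2,-1,0,0,6,-1,-4,-1,0,0 for degrees 0…10.
Finally multiplying by (1 + q + q² + q³ + q⁴), the product of all factors after the first has coefficients 3,1,0,0,0,3,4,1,0,0,-6 for degrees 0…10.
[q¹⁰] = 1·(-6) + 1·0 − 2·0 + 1·1 = -5.

-5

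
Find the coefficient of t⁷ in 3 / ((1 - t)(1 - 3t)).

9840

Partial fractions give a closed form: a_n = (-3/2)·1^n + (9/2)·3^n.
At n = 7: a_7 = 9840.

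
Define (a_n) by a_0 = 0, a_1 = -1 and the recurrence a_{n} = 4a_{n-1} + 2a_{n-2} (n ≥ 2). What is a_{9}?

-139536

The ordinary generating function has denominator 1 - 4x - 2x^2.
Iterating the recurrence: a_0,…,a_{9} = 0, -1, -4, -18, -80, -356, -1584, -7048, -31360, -139536.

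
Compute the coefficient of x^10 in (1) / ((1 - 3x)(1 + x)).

44287

Partial fractions give a closed form: a_n = (3/4)·3^n + (1/4)·(-1)^n.
At n = 10: a_10 = 44287.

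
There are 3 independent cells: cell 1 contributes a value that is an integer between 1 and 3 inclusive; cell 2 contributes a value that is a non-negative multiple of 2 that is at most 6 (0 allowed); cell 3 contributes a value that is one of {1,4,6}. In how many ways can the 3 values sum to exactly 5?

The generating function for the choices is (y + y² + y³)·(1 + y² + y⁴ + y⁶)·(y + y⁴ + y⁶); the count is [y⁵].
(y + y² + y³) has coefficients 0,1,1,1 for degrees 0…3.
(1 + y² + y⁴ + y⁶) has coefficients 1,0,1,0,1,0 for degrees 0…5.
Finally multiplying by (y + y⁴ + y⁶), the product of all factors after the first has coefficients 0,1,0,1,1,1 for degrees 0…5.
[y⁵] = 1·1 + 1·1 + 1·0 = 2.

2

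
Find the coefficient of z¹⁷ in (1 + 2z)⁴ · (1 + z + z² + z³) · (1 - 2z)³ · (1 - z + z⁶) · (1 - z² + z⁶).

(1 + 2z)⁴ has coefficients 1,8,24,32,16 for degrees 0…4.
(1 + z + z² + z³) has coefficients 1,1,1,1,0,0,0,0,0,0,0,0,0,0,0,0,0,0 for degrees 0…17.
Multiplying by (1 - 2z)³ gives running coefficients 1,-5,7,-1,-2,4,-8,0,0,0,0,0,0,0,0,0,0,0 for degrees 0…17.
Multiplying by (1 - z + z⁶) gives running coefficients 1,-6,12,-8,-1,6,-11,3,7,-1,-2,4,-8,0,0,0,0,0 for degrees 0…17.
Finally multiplying by (1 - z² + z⁶), the product of all factors after the first has coefficients 1,-6,11,-2,-13,14,-9,-9,30,-12,-10,11,-17,-1,15,-1,-2,4 for degrees 0…17.
[z¹⁷] = 1·4 + 8·(-2) + 24·(-1) + 32·15 + 16·(-1) = 428.

428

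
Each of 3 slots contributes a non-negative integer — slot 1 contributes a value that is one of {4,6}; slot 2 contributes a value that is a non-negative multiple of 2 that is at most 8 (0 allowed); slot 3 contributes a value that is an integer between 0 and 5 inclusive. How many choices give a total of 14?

5

The generating function for the choices is (x^4 + x^6)·(1 + x^2 + x^4 + x^6 + x^8)·(1 + x + x^2 + x^3 + x^4 + x^5); the count is [x^14].
(x^4 + x^6) has coefficients 0,0,0,0,1,0,1 for degrees 0…6.
(1 + x^2 + x^4 + x^6 + x^8) has coefficients 1,0,1,0,1,0,1,0,1,0,0,0,0,0,0 for degrees 0…14.
Finally multiplying by (1 + x + x^2 + x^3 + x^4 + x^5), the product of all factors after the first has coefficients 1,1,2,2,3,3,3,3,3,3,2,2,1,1,0 for degrees 0…14.
[x^14] = 1·2 + 1·3 = 5.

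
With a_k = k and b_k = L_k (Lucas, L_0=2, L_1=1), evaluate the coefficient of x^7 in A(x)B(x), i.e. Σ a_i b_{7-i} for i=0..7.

112

Write out a_i and b_{7-i} for i = 0,…,7 and sum the products.
Σ = 0·29 + 1·18 + 2·11 + 3·7 + 4·4 + 5·3 + 6·1 + 7·2 = 112.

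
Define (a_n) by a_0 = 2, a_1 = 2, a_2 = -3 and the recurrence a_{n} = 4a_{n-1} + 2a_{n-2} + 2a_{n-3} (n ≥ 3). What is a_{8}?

-7988

The ordinary generating function has denominator 1 - 4y - 2y^2 - 2y^3.
Iterating the recurrence: a_0,…,a_{8} = 2, 2, -3, -4, -18, -86, -388, -1760, -7988.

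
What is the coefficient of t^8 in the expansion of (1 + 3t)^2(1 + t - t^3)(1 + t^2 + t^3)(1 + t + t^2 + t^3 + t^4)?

(1 + 3t)^2 has coefficients 1,6,9 for degrees 0…2.
(1 + t - t^3) has coefficients 1,1,0,-1,0,0,0,0,0 for degrees 0…8.
Multiplying by (1 + t^2 + t^3) gives running coefficients 1,1,1,1,1,-1,-1,0,0 for degrees 0…8.
Finally multiplying by (1 + t + t^2 + t^3 + t^4), the product of all factors after the first has coefficients 1,2,3,4,5,3,1,0,-1 for degrees 0…8.
[t^8] = 1·(-1) + 6·0 + 9·1 = 8.

8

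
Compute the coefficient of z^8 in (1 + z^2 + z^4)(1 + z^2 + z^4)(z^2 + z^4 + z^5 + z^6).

(1 + z^2 + z^4) has coefficients 1,0,1,0,1 for degrees 0…4.
(1 + z^2 + z^4) has coefficients 1,0,1,0,1,0,0,0,0 for degrees 0…8.
Finally multiplying by (z^2 + z^4 + z^5 + z^6), the product of all factors after the first has coefficients 0,0,1,0,2,1,3,1,2 for degrees 0…8.
[z^8] = 1·2 + 1·3 + 1·2 = 7.

7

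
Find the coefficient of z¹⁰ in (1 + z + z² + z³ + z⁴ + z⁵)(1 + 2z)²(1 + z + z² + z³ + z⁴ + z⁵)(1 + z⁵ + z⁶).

(1 + z + z² + z³ + z⁴ + z⁵) has coefficients 1,1,1,1,1,1 for degrees 0…5.
(1 + 2z)² has coefficients 1,4,4,0,0,0,0,0,0,0,0 for degrees 0…10.
Multiplying by (1 + z + z² + z³ + z⁴ + z⁵) gives running coefficients 1,5,9,9,9,9,8,4,0,0,0 for degrees 0…10.
Finally multiplying by (1 + z⁵ + z⁶), the product of all factors after the first has coefficients 1,5,9,9,9,10,14,18,18,18,18 for degrees 0…10.
[z¹⁰] = 1·18 + 1·18 + 1·18 + 1·18 + 1·14 + 1·10 = 96.

96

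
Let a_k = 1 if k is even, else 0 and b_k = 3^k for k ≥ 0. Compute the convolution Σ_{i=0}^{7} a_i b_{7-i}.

This is [x^7] in the product of the two ordinary generating functions.
Σ = 1·2187 + 0·729 + 1·243 + 0·81 + 1·27 + 0·9 + 1·3 + 0·1 = 2460.

2460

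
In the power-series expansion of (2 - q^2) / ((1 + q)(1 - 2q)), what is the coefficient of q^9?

597

The denominator gives the recurrence a_n = a_(n−1) + 2a_(n−2) for n ≥ 3; the numerator fixes a_0 = 2, a_1 = 2, a_2 = 5.
Iterating: 2, 2, 5, 9, 19, 37, 75, 149, 299, 597, so a_9 = 597.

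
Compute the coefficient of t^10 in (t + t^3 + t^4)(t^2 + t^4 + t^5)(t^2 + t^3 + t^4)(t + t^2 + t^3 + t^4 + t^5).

14

(t + t^3 + t^4) has coefficients 0,1,0,1,1 for degrees 0…4.
(t^2 + t^4 + t^5) has coefficients 0,0,1,0,1,1,0,0,0,0,0 for degrees 0…10.
Multiplying by (t^2 + t^3 + t^4) gives running coefficients 0,0,0,0,1,1,2,2,2,1,0 for degrees 0…10.
Finally multiplying by (t + t^2 + t^3 + t^4 + t^5), the product of all factors after the first has coefficients 0,0,0,0,0,1,2,4,6,8,8 for degrees 0…10.
[t^10] = 1·8 + 1·4 + 1·2 = 14.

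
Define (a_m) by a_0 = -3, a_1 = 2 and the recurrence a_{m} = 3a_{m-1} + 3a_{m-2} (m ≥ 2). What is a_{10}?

-50058

The ordinary generating function has denominator 1 - 3y - 3y^2.
Iterating the recurrence: a_0,…,a_{10} = -3, 2, -3, -3, -18, -63, -243, -918, -3483, -13203, -50058.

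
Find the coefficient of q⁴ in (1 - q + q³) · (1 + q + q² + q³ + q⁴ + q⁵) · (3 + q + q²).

4

(1 - q + q³) has coefficients 1,-1,0,1 for degrees 0…3.
(1 + q + q² + q³ + q⁴ + q⁵) has coefficients 1,1,1,1,1 for degrees 0…4.
Finally multiplying by (3 + q + q²), the product of all factors after the first has coefficients 3,4,5,5,5 for degrees 0…4.
[q⁴] = 1·5 − 1·5 + 1·4 = 4.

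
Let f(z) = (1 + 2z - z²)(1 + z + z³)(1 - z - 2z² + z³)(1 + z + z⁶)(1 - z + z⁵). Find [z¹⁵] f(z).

4

(1 + 2z - z²) has coefficients 1,2,-1 for degrees 0…2.
(1 + z + z³) has coefficients 1,1,0,1,0,0,0,0,0,0,0,0,0,0,0,0 for degrees 0…15.
Multiplying by (1 - z - 2z² + z³) gives running coefficients 1,0,-3,0,0,-2,1,0,0,0,0,0,0,0,0,0 for degrees 0…15.
Multiplying by (1 + z + z⁶) gives running coefficients 1,1,-3,-3,0,-2,0,1,-3,0,0,-2,1,0,0,0 for degrees 0…15.
Finally multiplying by (1 - z + z⁵), the product of all factors after the first has coefficients 1,0,-4,0,3,-1,3,-2,-7,3,-2,-2,4,-4,0,0 for degrees 0…15.
[z¹⁵] = 1·0 + 2·0 − 1·(-4) = 4.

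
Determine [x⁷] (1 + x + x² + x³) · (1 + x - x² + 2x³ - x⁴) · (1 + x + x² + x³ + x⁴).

(1 + x + x² + x³) has coefficients 1,1,1,1 for degrees 0…3.
(1 + x - x² + 2x³ - x⁴) has coefficients 1,1,-1,2,-1,0,0,0 for degrees 0…7.
Finally multiplying by (1 + x + x² + x³ + x⁴), the product of all factors after the first has coefficients 1,2,1,3,2,1,0,1 for degrees 0…7.
[x⁷] = 1·1 + 1·0 + 1·1 + 1·2 = 4.

4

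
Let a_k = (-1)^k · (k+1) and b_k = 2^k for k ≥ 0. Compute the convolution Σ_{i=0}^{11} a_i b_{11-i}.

Write out a_i and b_{11-i} for i = 0,…,11 and sum the products.
Σ = 1·2048 − 2·1024 + 3·512 − 4·256 + 5·128 − 6·64 + 7·32 − 8·16 + 9·8 − 10·4 + 11·2 − 12·1 = 906.

906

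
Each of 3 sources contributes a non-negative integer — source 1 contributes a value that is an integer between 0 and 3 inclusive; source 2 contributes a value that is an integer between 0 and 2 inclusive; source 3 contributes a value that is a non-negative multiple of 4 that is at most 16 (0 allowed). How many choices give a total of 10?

3

The generating function for the choices is (1 + t + t² + t³)·(1 + t + t²)·(1 + t⁴ + t⁸ + t¹² + t¹⁶); the count is [t¹⁰].
(1 + t + t² + t³) has coefficients 1,1,1,1 for degrees 0…3.
(1 + t + t²) has coefficients 1,1,1,0,0,0,0,0,0,0,0 for degrees 0…10.
Finally multiplying by (1 + t⁴ + t⁸ + t¹² + t¹⁶), the product of all factors after the first has coefficients 1,1,1,0,1,1,1,0,1,1,1 for degrees 0…10.
[t¹⁰] = 1·1 + 1·1 + 1·1 + 1·0 = 3.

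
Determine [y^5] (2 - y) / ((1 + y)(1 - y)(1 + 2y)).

-105

Partial fractions give a closed form: a_n = (-3/2)·(-1)^n + (1/6)·1^n + (10/3)·(-2)^n.
At n = 5: a_5 = -105.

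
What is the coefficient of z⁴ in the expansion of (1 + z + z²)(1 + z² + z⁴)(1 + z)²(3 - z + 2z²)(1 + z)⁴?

217

(1 + z + z²) has coefficients 1,1,1 for degrees 0…2.
(1 + z² + z⁴) has coefficients 1,0,1,0,1 for degrees 0…4.
Multiplying by (1 + z)² gives running coefficients 1,2,2,2,2 for degrees 0…4.
Multiplying by (3 - z + 2z²) gives running coefficients 3,5,6,8,8 for degrees 0…4.
Finally multiplying by (1 + z)⁴, the product of all factors after the first has coefficients 3,17,44,74,99 for degrees 0…4.
[z⁴] = 1·99 + 1·74 + 1·44 = 217.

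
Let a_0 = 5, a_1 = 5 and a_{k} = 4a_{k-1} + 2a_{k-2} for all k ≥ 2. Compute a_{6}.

11480

The ordinary generating function has denominator 1 - 4q - 2q^2.
Iterating the recurrence: a_0,…,a_{6} = 5, 5, 30, 130, 580, 2580, 11480.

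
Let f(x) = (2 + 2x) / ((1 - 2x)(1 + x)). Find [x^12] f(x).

The denominator gives the recurrence a_n = a_(n−1) + 2a_(n−2) for n ≥ 2; the numerator fixes a_0 = 2, a_1 = 4.
Iterating: 2, 4, 8, 16, 32, 64, 128, 256, 512, 1024, 2048, 4096, 8192, so a_12 = 8192.

8192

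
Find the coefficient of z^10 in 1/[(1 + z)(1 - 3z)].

Partial fractions give a closed form: a_n = (1/4)·(-1)^n + (3/4)·3^n.
At n = 10: a_10 = 44287.

44287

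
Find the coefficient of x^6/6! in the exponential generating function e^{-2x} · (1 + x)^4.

The EGF product rule gives c_6 = Σ_{k_1+k_2=6} C(6; k_1,k_2) · ∏ g_i(k_i), where e^{-2x} gives (-2)^k; (1+x)^4 gives the falling factorial (4)_k.
g_1(k) for k = 0…6: 1, -2, 4, -8, 16, -32, 64.
g_2(k) for k = 0…6: 1, 4, 12, 24, 24, 0, 0.
c_6 = Σ_k C(6,k)·g_1(k)·g_2(6−k) = 15·4·24 + 20·(-8)·24 + 15·16·12 + 6·(-32)·4 + 1·64·1 = 1440 − 3840 + 2880 − 768 + 64 = -224.

-224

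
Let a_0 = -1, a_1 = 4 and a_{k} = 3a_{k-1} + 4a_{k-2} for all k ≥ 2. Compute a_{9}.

157288

The ordinary generating function has denominator 1 - 3x - 4x^2.
Iterating the recurrence: a_0,…,a_{9} = -1, 4, 8, 40, 152, 616, 2456, 9832, 39320, 157288.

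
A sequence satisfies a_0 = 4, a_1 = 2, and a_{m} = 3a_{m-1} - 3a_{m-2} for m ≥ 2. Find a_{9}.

The ordinary generating function has denominator 1 - 3t + 3t^2.
Iterating the recurrence: a_0,…,a_{9} = 4, 2, -6, -24, -54, -90, -108, -54, 162, 648.

648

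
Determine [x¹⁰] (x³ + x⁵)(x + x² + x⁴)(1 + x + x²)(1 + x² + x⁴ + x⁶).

(x³ + x⁵) has coefficients 0,0,0,1,0,1 for degrees 0…5.
(x + x² + x⁴) has coefficients 0,1,1,0,1,0,0,0,0,0,0 for degrees 0…10.
Multiplying by (1 + x + x²) gives running coefficients 0,1,2,2,2,1,1,0,0,0,0 for degrees 0…10.
Finally multiplying by (1 + x² + x⁴ + x⁶), the product of all factors after the first has coefficients 0,1,2,3,4,4,5,4,5,3,3 for degrees 0…10.
[x¹⁰] = 1·4 + 1·4 = 8.

8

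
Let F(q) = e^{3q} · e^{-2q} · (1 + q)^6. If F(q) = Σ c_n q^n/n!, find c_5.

4051

The EGF product rule gives c_5 = Σ_{k_1+k_2+k_3=5} C(5; k_1,k_2,k_3) · ∏ g_i(k_i), where e^{3q} gives (3)^k; e^{-2q} gives (-2)^k; (1+q)^6 gives the falling factorial (6)_k.
g_1(k) for k = 0…5: 1, 3, 9, 27, 81, 243.
g_2(k) for k = 0…5: 1, -2, 4, -8, 16, -32.
g_3(k) for k = 0…5: 1, 6, 30, 120, 360, 720.
First combine the last two factors: h(k) = Σ_j C(k,j)·g_2(j)·g_3(k−j) for k = 0…5: 1, 4, 10, 4, -56, -32.
c_5 = Σ_k C(5,k)·g_1(k)·h(5−k) = 1·1·(-32) + 5·3·(-56) + 10·9·4 + 10·27·10 + 5·81·4 + 1·243·1 = −32 − 840 + 360 + 2700 + 1620 + 243 = 4051.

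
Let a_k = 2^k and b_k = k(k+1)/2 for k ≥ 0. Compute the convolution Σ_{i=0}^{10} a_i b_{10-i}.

The convolution is the t^10 coefficient of A(t)B(t).
Σ = 1·55 + 2·45 + 4·36 + 8·28 + 16·21 + 32·15 + 64·10 + 128·6 + 256·3 + 512·1 + 1024·0 = 4017.

4017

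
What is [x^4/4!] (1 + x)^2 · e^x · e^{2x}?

The EGF product rule gives c_4 = Σ_{k_1+k_2+k_3=4} C(4; k_1,k_2,k_3) · ∏ g_i(k_i), where (1+x)^2 gives the falling factorial (2)_k; e^x gives (1)^k; e^{2x} gives (2)^k.
g_1(k) for k = 0…4: 1, 2, 2, 0, 0.
g_2(k) for k = 0…4: 1, 1, 1, 1, 1.
g_3(k) for k = 0…4: 1, 2, 4, 8, 16.
First combine the last two factors: h(k) = Σ_j C(k,j)·g_2(j)·g_3(k−j) for k = 0…4: 1, 3, 9, 27, 81.
c_4 = Σ_k C(4,k)·g_1(k)·h(4−k) = 1·1·81 + 4·2·27 + 6·2·9 = 81 + 216 + 108 = 405.

405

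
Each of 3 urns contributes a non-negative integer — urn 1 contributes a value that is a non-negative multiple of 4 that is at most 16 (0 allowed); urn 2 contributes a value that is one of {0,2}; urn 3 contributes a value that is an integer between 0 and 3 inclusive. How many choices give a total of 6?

2

The generating function for the choices is (1 + q^4 + q^8 + q^12 + q^16)·(1 + q^2)·(1 + q + q^2 + q^3); the count is [q^6].
(1 + q^4 + q^8 + q^12 + q^16) has coefficients 1,0,0,0,1,0,0 for degrees 0…6.
(1 + q^2) has coefficients 1,0,1,0,0,0,0 for degrees 0…6.
Finally multiplying by (1 + q + q^2 + q^3), the product of all factors after the first has coefficients 1,1,2,2,1,1,0 for degrees 0…6.
[q^6] = 1·0 + 1·2 = 2.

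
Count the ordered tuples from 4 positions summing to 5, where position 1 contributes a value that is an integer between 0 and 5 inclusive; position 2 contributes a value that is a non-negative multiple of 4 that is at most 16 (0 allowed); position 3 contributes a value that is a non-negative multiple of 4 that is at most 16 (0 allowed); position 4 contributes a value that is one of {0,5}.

The generating function for the choices is (1 + t + t² + t³ + t⁴ + t⁵)·(1 + t⁴ + t⁸ + t¹² + t¹⁶)·(1 + t⁴ + t⁸ + t¹² + t¹⁶)·(1 + t⁵); the count is [t⁵].
(1 + t + t² + t³ + t⁴ + t⁵) has coefficients 1,1,1,1,1,1 for degrees 0…5.
(1 + t⁴ + t⁸ + t¹² + t¹⁶) has coefficients 1,0,0,0,1,0 for degrees 0…5.
Multiplying by (1 + t⁴ + t⁸ + t¹² + t¹⁶) gives running coefficients 1,0,0,0,2,0 for degrees 0…5.
Finally multiplying by (1 + t⁵), the product of all factors after the first has coefficients 1,0,0,0,2,1 for degrees 0…5.
[t⁵] = 1·1 + 1·2 + 1·0 + 1·0 + 1·0 + 1·1 = 4.

4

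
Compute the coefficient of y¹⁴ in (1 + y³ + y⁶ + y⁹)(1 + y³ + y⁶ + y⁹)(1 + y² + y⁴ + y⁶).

3

(1 + y³ + y⁶ + y⁹) has coefficients 1,0,0,1,0,0,1,0,0,1 for degrees 0…9.
(1 + y³ + y⁶ + y⁹) has coefficients 1,0,0,1,0,0,1,0,0,1,0,0,0,0,0 for degrees 0…14.
Finally multiplying by (1 + y² + y⁴ + y⁶), the product of all factors after the first has coefficients 1,0,1,1,1,1,2,1,1,2,1,1,1,1,0 for degrees 0…14.
[y¹⁴] = 1·0 + 1·1 + 1·1 + 1·1 = 3.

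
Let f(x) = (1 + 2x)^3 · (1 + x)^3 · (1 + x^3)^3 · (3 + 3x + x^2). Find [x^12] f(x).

891

(1 + 2x)^3 has coefficients 1,6,12,8 for degrees 0…3.
(1 + x)^3 has coefficients 1,3,3,1,0,0,0,0,0,0,0,0,0 for degrees 0…12.
Multiplying by (1 + x^3)^3 gives running coefficients 1,3,3,4,9,9,6,9,9,4,3,3,1 for degrees 0…12.
Finally multiplying by (3 + 3x + x^2), the product of all factors after the first has coefficients 3,12,19,24,42,58,54,54,60,48,30,22,15 for degrees 0…12.
[x^12] = 1·15 + 6·22 + 12·30 + 8·48 = 891.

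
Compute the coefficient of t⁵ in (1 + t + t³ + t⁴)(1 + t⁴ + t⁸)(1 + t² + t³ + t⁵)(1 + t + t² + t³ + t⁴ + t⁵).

12

(1 + t + t³ + t⁴) has coefficients 1,1,0,1,1 for degrees 0…4.
(1 + t⁴ + t⁸) has coefficients 1,0,0,0,1,0 for degrees 0…5.
Multiplying by (1 + t² + t³ + t⁵) gives running coefficients 1,0,1,1,1,1 for degrees 0…5.
Finally multiplying by (1 + t + t² + t³ + t⁴ + t⁵), the product of all factors after the first has coefficients 1,1,2,3,4,5 for degrees 0…5.
[t⁵] = 1·5 + 1·4 + 1·2 + 1·1 = 12.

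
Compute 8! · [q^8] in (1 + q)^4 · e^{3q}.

784161

The EGF product rule gives c_8 = Σ_{k_1+k_2=8} C(8; k_1,k_2) · ∏ g_i(k_i), where (1+q)^4 gives the falling factorial (4)_k; e^{3q} gives (3)^k.
g_1(k) for k = 0…8: 1, 4, 12, 24, 24, 0, 0, 0, 0.
g_2(k) for k = 0…8: 1, 3, 9, 27, 81, 243, 729, 2187, 6561.
c_8 = Σ_k C(8,k)·g_1(k)·g_2(8−k) = 1·1·6561 + 8·4·2187 + 28·12·729 + 56·24·243 + 70·24·81 = 6561 + 69984 + 244944 + 326592 + 136080 = 784161.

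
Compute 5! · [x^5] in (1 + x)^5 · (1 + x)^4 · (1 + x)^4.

154440

The EGF product rule gives c_5 = Σ_{k_1+k_2+k_3=5} C(5; k_1,k_2,k_3) · ∏ g_i(k_i), where (1+x)^5 gives the falling factorial (5)_k; (1+x)^4 gives the falling factorial (4)_k; (1+x)^4 gives the falling factorial (4)_k.
g_1(k) for k = 0…5: 1, 5, 20, 60, 120, 120.
g_2(k) for k = 0…5: 1, 4, 12, 24, 24, 0.
g_3(k) for k = 0…5: 1, 4, 12, 24, 24, 0.
First combine the last two factors: h(k) = Σ_j C(k,j)·g_2(j)·g_3(k−j) for k = 0…5: 1, 8, 56, 336, 1680, 6720.
c_5 = Σ_k C(5,k)·g_1(k)·h(5−k) = 1·1·6720 + 5·5·1680 + 10·20·336 + 10·60·56 + 5·120·8 + 1·120·1 = 6720 + 42000 + 67200 + 33600 + 4800 + 120 = 154440.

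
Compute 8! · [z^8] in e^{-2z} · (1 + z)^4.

1536

The EGF product rule gives c_8 = Σ_{k_1+k_2=8} C(8; k_1,k_2) · ∏ g_i(k_i), where e^{-2z} gives (-2)^k; (1+z)^4 gives the falling factorial (4)_k.
g_1(k) for k = 0…8: 1, -2, 4, -8, 16, -32, 64, -128, 256.
g_2(k) for k = 0…8: 1, 4, 12, 24, 24, 0, 0, 0, 0.
c_8 = Σ_k C(8,k)·g_1(k)·g_2(8−k) = 70·16·24 + 56·(-32)·24 + 28·64·12 + 8·(-128)·4 + 1·256·1 = 26880 − 43008 + 21504 − 4096 + 256 = 1536.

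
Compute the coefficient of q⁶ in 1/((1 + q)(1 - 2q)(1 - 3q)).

Partial fractions give a closed form: a_n = (1/12)·(-1)^n + (-4/3)·2^n + (9/4)·3^n.
At n = 6: a_6 = 1555.

1555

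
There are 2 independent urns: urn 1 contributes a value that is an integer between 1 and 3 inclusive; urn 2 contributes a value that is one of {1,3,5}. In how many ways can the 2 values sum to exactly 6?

The generating function for the choices is (z + z^2 + z^3)·(z + z^3 + z^5); the count is [z^6].
(z + z^2 + z^3) has coefficients 0,1,1,1 for degrees 0…3.
(z + z^3 + z^5) has coefficients 0,1,0,1,0,1,0 for degrees 0…6.
[z^6] = 1·1 + 1·0 + 1·1 = 2.

2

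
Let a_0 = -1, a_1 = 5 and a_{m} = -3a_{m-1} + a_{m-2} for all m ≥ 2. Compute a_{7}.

The ordinary generating function has denominator 1 + 3x - x^2.
Iterating the recurrence: a_0,…,a_{7} = -1, 5, -16, 53, -175, 578, -1909, 6305.

6305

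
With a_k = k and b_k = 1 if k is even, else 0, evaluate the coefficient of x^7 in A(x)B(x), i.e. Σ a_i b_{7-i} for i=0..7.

Write out a_i and b_{7-i} for i = 0,…,7 and sum the products.
Σ = 0·0 + 1·1 + 2·0 + 3·1 + 4·0 + 5·1 + 6·0 + 7·1 = 16.

16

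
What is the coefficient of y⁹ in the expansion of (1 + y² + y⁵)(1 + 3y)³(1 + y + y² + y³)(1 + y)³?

(1 + y² + y⁵) has coefficients 1,0,1,0,0,1 for degrees 0…5.
(1 + 3y)³ has coefficients 1,9,27,27,0,0,0,0,0,0 for degrees 0…9.
Multiplying by (1 + y + y² + y³) gives running coefficients 1,10,37,64,63,54,27,0,0,0 for degrees 0…9.
Finally multiplying by (1 + y)³, the product of all factors after the first has coefficients 1,13,70,206,376,472,442,306,135,27 for degrees 0…9.
[y⁹] = 1·27 + 1·306 + 1·376 = 709.

709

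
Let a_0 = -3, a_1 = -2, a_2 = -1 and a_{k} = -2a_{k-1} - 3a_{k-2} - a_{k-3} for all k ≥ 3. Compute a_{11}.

The ordinary generating function has denominator 1 + 2z + 3z^2 + z^3.
Iterating the recurrence: a_0,…,a_{11} = -3, -2, -1, 11, -17, 2, 36, -61, 12, 123, -221, 61.

61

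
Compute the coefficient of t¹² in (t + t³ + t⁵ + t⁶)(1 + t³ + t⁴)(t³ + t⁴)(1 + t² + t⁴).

(t + t³ + t⁵ + t⁶) has coefficients 0,1,0,1,0,1,1 for degrees 0…6.
(1 + t³ + t⁴) has coefficients 1,0,0,1,1,0,0,0,0,0,0,0,0 for degrees 0…12.
Multiplying by (t³ + t⁴) gives running coefficients 0,0,0,1,1,0,1,2,1,0,0,0,0 for degrees 0…12.
Finally multiplying by (1 + t² + t⁴), the product of all factors after the first has coefficients 0,0,0,1,1,1,2,3,3,2,2,2,1 for degrees 0…12.
[t¹²] = 1·2 + 1·2 + 1·3 + 1·2 = 9.

9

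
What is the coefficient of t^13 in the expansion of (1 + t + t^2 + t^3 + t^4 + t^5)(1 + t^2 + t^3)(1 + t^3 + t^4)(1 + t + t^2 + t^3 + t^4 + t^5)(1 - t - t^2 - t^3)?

-79

(1 + t + t^2 + t^3 + t^4 + t^5) has coefficients 1,1,1,1,1,1 for degrees 0…5.
(1 + t^2 + t^3) has coefficients 1,0,1,1,0,0,0,0,0,0,0,0,0,0 for degrees 0…13.
Multiplying by (1 + t^3 + t^4) gives running coefficients 1,0,1,2,1,1,2,1,0,0,0,0,0,0 for degrees 0…13.
Multiplying by (1 + t + t^2 + t^3 + t^4 + t^5) gives running coefficients 1,1,2,4,5,6,7,8,7,5,4,3,1,0 for degrees 0…13.
Finally multiplying by (1 - t - t^2 - t^3), the product of all factors after the first has coefficients 1,0,0,0,-2,-5,-8,-10,-14,-17,-16,-13,-11,-8 for degrees 0…13.
[t^13] = 1·(-8) + 1·(-11) + 1·(-13) + 1·(-16) + 1·(-17) + 1·(-14) = -79.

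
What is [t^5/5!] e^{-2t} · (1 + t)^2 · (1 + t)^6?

The EGF product rule gives c_5 = Σ_{k_1+k_2+k_3=5} C(5; k_1,k_2,k_3) · ∏ g_i(k_i), where e^{-2t} gives (-2)^k; (1+t)^2 gives the falling factorial (2)_k; (1+t)^6 gives the falling factorial (6)_k.
g_1(k) for k = 0…5: 1, -2, 4, -8, 16, -32.
g_2(k) for k = 0…5: 1, 2, 2, 0, 0, 0.
g_3(k) for k = 0…5: 1, 6, 30, 120, 360, 720.
First combine the last two factors: h(k) = Σ_j C(k,j)·g_2(j)·g_3(k−j) for k = 0…5: 1, 8, 56, 336, 1680, 6720.
c_5 = Σ_k C(5,k)·g_1(k)·h(5−k) = 1·1·6720 + 5·(-2)·1680 + 10·4·336 + 10·(-8)·56 + 5·16·8 + 1·(-32)·1 = 6720 − 16800 + 13440 − 4480 + 640 − 32 = -512.

-512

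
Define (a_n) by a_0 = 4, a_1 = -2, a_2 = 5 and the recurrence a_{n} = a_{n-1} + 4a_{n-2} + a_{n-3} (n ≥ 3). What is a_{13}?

86863

The ordinary generating function has denominator 1 - y - 4y^2 - y^3.
Iterating the recurrence: a_0,…,a_{13} = 4, -2, 5, 1, 19, 28, 105, 236, 684, 1733, 4705, 12321, 32874, 86863.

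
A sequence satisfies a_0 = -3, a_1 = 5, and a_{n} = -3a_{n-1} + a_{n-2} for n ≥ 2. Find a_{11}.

835916

The ordinary generating function has denominator 1 + 3x - x^2.
Iterating the recurrence: a_0,…,a_{11} = -3, 5, -18, 59, -195, 644, -2127, 7025, -23202, 76631, -253095, 835916.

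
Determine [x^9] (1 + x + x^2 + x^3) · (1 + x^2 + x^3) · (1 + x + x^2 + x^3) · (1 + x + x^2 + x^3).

17

(1 + x + x^2 + x^3) has coefficients 1,1,1,1 for degrees 0…3.
(1 + x^2 + x^3) has coefficients 1,0,1,1,0,0,0,0,0,0 for degrees 0…9.
Multiplying by (1 + x + x^2 + x^3) gives running coefficients 1,1,2,3,2,2,1,0,0,0 for degrees 0…9.
Finally multiplying by (1 + x + x^2 + x^3), the product of all factors after the first has coefficients 1,2,4,7,8,9,8,5,3,1 for degrees 0…9.
[x^9] = 1·1 + 1·3 + 1·5 + 1·8 = 17.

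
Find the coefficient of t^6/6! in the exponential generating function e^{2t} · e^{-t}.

The EGF product rule gives c_6 = Σ_{k_1+k_2=6} C(6; k_1,k_2) · ∏ g_i(k_i), where e^{2t} gives (2)^k; e^{-t} gives (-1)^k.
g_1(k) for k = 0…6: 1, 2, 4, 8, 16, 32, 64.
g_2(k) for k = 0…6: 1, -1, 1, -1, 1, -1, 1.
c_6 = Σ_k C(6,k)·g_1(k)·g_2(6−k) = 1·1·1 + 6·2·(-1) + 15·4·1 + 20·8·(-1) + 15·16·1 + 6·32·(-1) + 1·64·1 = 1 − 12 + 60 − 160 + 240 − 192 + 64 = 1.

1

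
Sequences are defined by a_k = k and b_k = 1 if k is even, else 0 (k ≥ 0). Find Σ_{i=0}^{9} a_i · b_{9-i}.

The convolution is the x^9 coefficient of A(x)B(x).
Σ = 0·0 + 1·1 + 2·0 + 3·1 + 4·0 + 5·1 + 6·0 + 7·1 + 8·0 + 9·1 = 25.

25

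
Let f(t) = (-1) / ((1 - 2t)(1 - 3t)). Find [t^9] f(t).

-58025

The denominator gives the recurrence a_n = 5a_(n−1) − 6a_(n−2) for n ≥ 2; the numerator fixes a_0 = -1, a_1 = -5.
Iterating: -1, -5, -19, -65, -211, -665, -2059, -6305, -19171, -58025, so a_9 = -58025.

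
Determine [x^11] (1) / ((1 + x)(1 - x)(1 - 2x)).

2730

The denominator gives the recurrence a_n = 2a_(n−1) + a_(n−2) − 2a_(n−3) for n ≥ 3; the numerator fixes a_0 = 1, a_1 = 2, a_2 = 5.
Iterating: 1, 2, 5, 10, 21, 42, 85, 170, 341, 682, 1365, 2730, so a_11 = 2730.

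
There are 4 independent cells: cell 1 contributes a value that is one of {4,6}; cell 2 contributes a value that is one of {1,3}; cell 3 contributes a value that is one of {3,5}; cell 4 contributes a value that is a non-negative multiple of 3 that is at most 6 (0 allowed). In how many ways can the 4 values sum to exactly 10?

3

The generating function for the choices is (t⁴ + t⁶)·(t + t³)·(t³ + t⁵)·(1 + t³ + t⁶); the count is [t¹⁰].
(t⁴ + t⁶) has coefficients 0,0,0,0,1,0,1 for degrees 0…6.
(t + t³) has coefficients 0,1,0,1,0,0,0,0,0,0,0 for degrees 0…10.
Multiplying by (t³ + t⁵) gives running coefficients 0,0,0,0,1,0,2,0,1,0,0 for degrees 0…10.
Finally multiplying by (1 + t³ + t⁶), the product of all factors after the first has coefficients 0,0,0,0,1,0,2,1,1,2,1 for degrees 0…10.
[t¹⁰] = 1·2 + 1·1 = 3.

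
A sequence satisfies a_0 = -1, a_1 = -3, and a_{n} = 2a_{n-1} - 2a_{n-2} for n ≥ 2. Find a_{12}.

64

The ordinary generating function has denominator 1 - 2z + 2z^2.
Iterating the recurrence: a_0,…,a_{12} = -1, -3, -4, -2, 4, 12, 16, 8, -16, -48, -64, -32, 64.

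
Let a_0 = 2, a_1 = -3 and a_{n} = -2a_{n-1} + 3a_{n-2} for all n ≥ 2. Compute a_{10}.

73812

The ordinary generating function has denominator 1 + 2t - 3t^2.
Iterating the recurrence: a_0,…,a_{10} = 2, -3, 12, -33, 102, -303, 912, -2733, 8202, -24603, 73812.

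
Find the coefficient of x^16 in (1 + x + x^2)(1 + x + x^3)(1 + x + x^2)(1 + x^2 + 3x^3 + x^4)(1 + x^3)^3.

41

(1 + x + x^2) has coefficients 1,1,1 for degrees 0…2.
(1 + x + x^3) has coefficients 1,1,0,1,0,0,0,0,0,0,0,0,0,0,0,0,0 for degrees 0…16.
Multiplying by (1 + x + x^2) gives running coefficients 1,2,2,2,1,1,0,0,0,0,0,0,0,0,0,0,0 for degrees 0…16.
Multiplying by (1 + x^2 + 3x^3 + x^4) gives running coefficients 1,2,3,7,10,11,9,6,4,1,0,0,0,0,0,0,0 for degrees 0…16.
Finally multiplying by (1 + x^3)^3, the product of all factors after the first has coefficients 1,2,3,10,16,20,33,42,46,50,50,48,37,28,23,12,6 for degrees 0…16.
[x^16] = 1·6 + 1·12 + 1·23 = 41.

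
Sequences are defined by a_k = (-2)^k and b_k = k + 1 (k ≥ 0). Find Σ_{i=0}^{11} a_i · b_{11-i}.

The convolution is the t^11 coefficient of A(t)B(t).
Σ = 1·12 − 2·11 + 4·10 − 8·9 + 16·8 − 32·7 + 64·6 − 128·5 + 256·4 − 512·3 + 1024·2 − 2048·1 = -906.

-906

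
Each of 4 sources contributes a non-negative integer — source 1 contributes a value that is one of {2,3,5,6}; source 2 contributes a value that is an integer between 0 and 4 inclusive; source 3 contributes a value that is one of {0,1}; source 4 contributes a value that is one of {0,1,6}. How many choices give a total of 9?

12

The generating function for the choices is (t² + t³ + t⁵ + t⁶)·(1 + t + t² + t³ + t⁴)·(1 + t)·(1 + t + t⁶); the count is [t⁹].
(t² + t³ + t⁵ + t⁶) has coefficients 0,0,1,1,0,1,1 for degrees 0…6.
(1 + t + t² + t³ + t⁴) has coefficients 1,1,1,1,1,0,0,0,0,0 for degrees 0…9.
Multiplying by (1 + t) gives running coefficients 1,2,2,2,2,1,0,0,0,0 for degrees 0…9.
Finally multiplying by (1 + t + t⁶), the product of all factors after the first has coefficients 1,3,4,4,4,3,2,2,2,2 for degrees 0…9.
[t⁹] = 1·2 + 1·2 + 1·4 + 1·4 = 12.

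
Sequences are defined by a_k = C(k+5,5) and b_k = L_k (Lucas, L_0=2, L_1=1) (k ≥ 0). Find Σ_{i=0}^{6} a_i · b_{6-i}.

This is [x^6] in the product of the two ordinary generating functions.
Σ = 1·18 + 6·11 + 21·7 + 56·4 + 126·3 + 252·1 + 462·2 = 2009.

2009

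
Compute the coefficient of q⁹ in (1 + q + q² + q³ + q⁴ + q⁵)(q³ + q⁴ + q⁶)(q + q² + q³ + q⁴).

11

(1 + q + q² + q³ + q⁴ + q⁵) has coefficients 1,1,1,1,1,1 for degrees 0…5.
(q³ + q⁴ + q⁶) has coefficients 0,0,0,1,1,0,1,0,0,0 for degrees 0…9.
Finally multiplying by (q + q² + q³ + q⁴), the product of all factors after the first has coefficients 0,0,0,0,1,2,2,3,2,1 for degrees 0…9.
[q⁹] = 1·1 + 1·2 + 1·3 + 1·2 + 1·2 + 1·1 = 11.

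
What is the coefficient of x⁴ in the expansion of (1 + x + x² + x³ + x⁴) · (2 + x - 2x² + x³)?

(1 + x + x² + x³ + x⁴) has coefficients 1,1,1,1,1 for degrees 0…4.
(2 + x - 2x² + x³) has coefficients 2,1,-2,1,0 for degrees 0…4.
[x⁴] = 1·0 + 1·1 + 1·(-2) + 1·1 + 1·2 = 2.

2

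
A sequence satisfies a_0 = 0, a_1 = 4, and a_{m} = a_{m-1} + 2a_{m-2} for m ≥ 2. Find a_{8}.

340

The ordinary generating function has denominator 1 - x - 2x^2.
Iterating the recurrence: a_0,…,a_{8} = 0, 4, 4, 12, 20, 44, 84, 172, 340.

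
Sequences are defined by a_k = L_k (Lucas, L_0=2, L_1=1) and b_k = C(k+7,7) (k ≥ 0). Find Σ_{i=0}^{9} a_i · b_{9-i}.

This is [x^9] in the product of the two ordinary generating functions.
Σ = 2·11440 + 1·6435 + 3·3432 + 4·1716 + 7·792 + 11·330 + 18·120 + 29·36 + 47·8 + 76·1 = 59305.

59305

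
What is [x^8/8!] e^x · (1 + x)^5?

19081

The EGF product rule gives c_8 = Σ_{k_1+k_2=8} C(8; k_1,k_2) · ∏ g_i(k_i), where e^x gives (1)^k; (1+x)^5 gives the falling factorial (5)_k.
g_1(k) for k = 0…8: 1, 1, 1, 1, 1, 1, 1, 1, 1.
g_2(k) for k = 0…8: 1, 5, 20, 60, 120, 120, 0, 0, 0.
c_8 = Σ_k C(8,k)·g_1(k)·g_2(8−k) = 56·1·120 + 70·1·120 + 56·1·60 + 28·1·20 + 8·1·5 + 1·1·1 = 6720 + 8400 + 3360 + 560 + 40 + 1 = 19081.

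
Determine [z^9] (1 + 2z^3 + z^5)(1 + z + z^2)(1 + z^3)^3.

(1 + 2z^3 + z^5) has coefficients 1,0,0,2,0,1 for degrees 0…5.
(1 + z + z^2) has coefficients 1,1,1,0,0,0,0,0,0,0 for degrees 0…9.
Finally multiplying by (1 + z^3)^3, the product of all factors after the first has coefficients 1,1,1,3,3,3,3,3,3,1 for degrees 0…9.
[z^9] = 1·1 + 2·3 + 1·3 = 10.

10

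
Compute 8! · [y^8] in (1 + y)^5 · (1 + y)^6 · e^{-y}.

58433

The EGF product rule gives c_8 = Σ_{k_1+k_2+k_3=8} C(8; k_1,k_2,k_3) · ∏ g_i(k_i), where (1+y)^5 gives the falling factorial (5)_k; (1+y)^6 gives the falling factorial (6)_k; e^{-y} gives (-1)^k.
g_1(k) for k = 0…8: 1, 5, 20, 60, 120, 120, 0, 0, 0.
g_2(k) for k = 0…8: 1, 6, 30, 120, 360, 720, 720, 0, 0.
g_3(k) for k = 0…8: 1, -1, 1, -1, 1, -1, 1, -1, 1.
First combine the last two factors: h(k) = Σ_j C(k,j)·g_2(j)·g_3(k−j) for k = 0…8: 1, 5, 19, 47, 37, -151, -185, 1091, -887.
c_8 = Σ_k C(8,k)·g_1(k)·h(8−k) = 1·1·(-887) + 8·5·1091 + 28·20·(-185) + 56·60·(-151) + 70·120·37 + 56·120·47 = −887 + 43640 − 103600 − 507360 + 310800 + 315840 = 58433.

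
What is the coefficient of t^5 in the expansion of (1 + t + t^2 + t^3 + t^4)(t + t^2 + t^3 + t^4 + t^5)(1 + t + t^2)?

(1 + t + t^2 + t^3 + t^4) has coefficients 1,1,1,1,1 for degrees 0…4.
(t + t^2 + t^3 + t^4 + t^5) has coefficients 0,1,1,1,1,1 for degrees 0…5.
Finally multiplying by (1 + t + t^2), the product of all factors after the first has coefficients 0,1,2,3,3,3 for degrees 0…5.
[t^5] = 1·3 + 1·3 + 1·3 + 1·2 + 1·1 = 12.

12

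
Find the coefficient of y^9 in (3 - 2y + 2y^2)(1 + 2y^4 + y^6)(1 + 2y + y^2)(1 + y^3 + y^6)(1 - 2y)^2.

33

(3 - 2y + 2y^2) has coefficients 3,-2,2 for degrees 0…2.
(1 + 2y^4 + y^6) has coefficients 1,0,0,0,2,0,1,0,0,0 for degrees 0…9.
Multiplying by (1 + 2y + y^2) gives running coefficients 1,2,1,0,2,4,3,2,1,0 for degrees 0…9.
Multiplying by (1 + y^3 + y^6) gives running coefficients 1,2,1,1,4,5,4,6,6,3 for degrees 0…9.
Finally multiplying by (1 - 2y)^2, the product of all factors after the first has coefficients 1,-2,-3,5,4,-7,0,10,-2,3 for degrees 0…9.
[y^9] = 3·3 − 2·(-2) + 2·10 = 33.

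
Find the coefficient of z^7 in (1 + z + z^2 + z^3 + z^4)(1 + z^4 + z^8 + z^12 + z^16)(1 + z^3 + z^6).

4

(1 + z + z^2 + z^3 + z^4) has coefficients 1,1,1,1,1 for degrees 0…4.
(1 + z^4 + z^8 + z^12 + z^16) has coefficients 1,0,0,0,1,0,0,0 for degrees 0…7.
Finally multiplying by (1 + z^3 + z^6), the product of all factors after the first has coefficients 1,0,0,1,1,0,1,1 for degrees 0…7.
[z^7] = 1·1 + 1·1 + 1·0 + 1·1 + 1·1 = 4.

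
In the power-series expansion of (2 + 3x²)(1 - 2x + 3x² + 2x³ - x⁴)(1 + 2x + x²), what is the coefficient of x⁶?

(2 + 3x²) has coefficients 2,0,3 for degrees 0…2.
(1 - 2x + 3x² + 2x³ - x⁴) has coefficients 1,-2,3,2,-1,0,0 for degrees 0…6.
Finally multiplying by (1 + 2x + x²), the product of all factors after the first has coefficients 1,0,0,6,6,0,-1 for degrees 0…6.
[x⁶] = 2·(-1) + 3·6 = 16.

16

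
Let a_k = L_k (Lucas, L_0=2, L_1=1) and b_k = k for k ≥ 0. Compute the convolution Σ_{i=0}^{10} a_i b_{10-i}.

507

This is [x^10] in the product of the two ordinary generating functions.
Σ = 2·10 + 1·9 + 3·8 + 4·7 + 7·6 + 11·5 + 18·4 + 29·3 + 47·2 + 76·1 + 123·0 = 507.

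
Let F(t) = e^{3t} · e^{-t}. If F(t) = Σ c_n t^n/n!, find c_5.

The EGF product rule gives c_5 = Σ_{k_1+k_2=5} C(5; k_1,k_2) · ∏ g_i(k_i), where e^{3t} gives (3)^k; e^{-t} gives (-1)^k.
g_1(k) for k = 0…5: 1, 3, 9, 27, 81, 243.
g_2(k) for k = 0…5: 1, -1, 1, -1, 1, -1.
c_5 = Σ_k C(5,k)·g_1(k)·g_2(5−k) = 1·1·(-1) + 5·3·1 + 10·9·(-1) + 10·27·1 + 5·81·(-1) + 1·243·1 = −1 + 15 − 90 + 270 − 405 + 243 = 32.

32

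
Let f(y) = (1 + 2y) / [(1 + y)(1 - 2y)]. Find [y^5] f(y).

43

The denominator gives the recurrence a_n = a_(n−1) + 2a_(n−2) for n ≥ 3; the numerator fixes a_0 = 1, a_1 = 3, a_2 = 5.
Iterating: 1, 3, 5, 11, 21, 43, so a_5 = 43.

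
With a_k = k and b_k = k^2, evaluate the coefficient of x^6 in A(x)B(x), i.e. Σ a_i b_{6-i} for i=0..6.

The convolution is the t^6 coefficient of A(t)B(t).
Σ = 0·36 + 1·25 + 2·16 + 3·9 + 4·4 + 5·1 + 6·0 = 105.

105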